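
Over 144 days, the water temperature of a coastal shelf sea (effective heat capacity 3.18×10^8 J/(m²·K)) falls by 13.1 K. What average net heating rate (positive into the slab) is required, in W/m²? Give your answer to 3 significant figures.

Areal heat capacity C = 3.18×10^8 J/(m²·K) (given).
Required heat per unit area: Q = C ΔT = 3.18×10^8 × -13.1 = -4.17×10^9 J/m².
Flux F = Q / Δt = -4.17×10^9 / 1.24×10^7 s = -335 W/m².

-335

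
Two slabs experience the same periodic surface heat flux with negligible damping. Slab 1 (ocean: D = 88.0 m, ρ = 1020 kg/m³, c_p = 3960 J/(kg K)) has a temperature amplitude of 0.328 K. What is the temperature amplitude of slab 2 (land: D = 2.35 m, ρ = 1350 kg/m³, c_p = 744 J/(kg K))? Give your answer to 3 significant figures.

49.4 K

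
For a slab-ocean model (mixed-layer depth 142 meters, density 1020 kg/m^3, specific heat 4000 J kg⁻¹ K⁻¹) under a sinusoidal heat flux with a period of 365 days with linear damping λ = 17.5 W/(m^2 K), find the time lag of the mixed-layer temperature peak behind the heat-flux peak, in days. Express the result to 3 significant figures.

82.5 days

Areal heat capacity C = ρ c_p D = 1020 × 4000 × 142 = 5.79×10^8 J/(m²·K).
ω = 2π / 3.15×10^7 s = 1.99×10^-7 s⁻¹.
Phase lag φ = arctan(Cω/λ) = arctan(115/17.5) = 1.42 rad.
Time lag = φ / ω = 1.42 / 1.99×10^-7 = 7.13×10^6 s = 82.5 days.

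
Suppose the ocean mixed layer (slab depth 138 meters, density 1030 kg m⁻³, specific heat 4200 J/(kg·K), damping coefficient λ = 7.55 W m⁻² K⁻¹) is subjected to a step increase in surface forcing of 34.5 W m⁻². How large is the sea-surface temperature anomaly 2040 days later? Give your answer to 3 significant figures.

4.08 K

Areal heat capacity C = ρ c_p D = 1030 × 4200 × 138 = 5.97×10^8 J/(m^2 K).
τ = C / λ = 5.97×10^8 / 7.55 = 7.91×10^7 s.
Equilibrium anomaly ΔT_eq = F / λ = 34.5 / 7.55 = 4.57 K.
t = 2040 days = 1.76×10^8 s, so t/τ = 2.23.
ΔT(t) = ΔT_eq (1 − e^(−t/τ)) = 4.57 × (1 − e^−2.23) = 4.08 K.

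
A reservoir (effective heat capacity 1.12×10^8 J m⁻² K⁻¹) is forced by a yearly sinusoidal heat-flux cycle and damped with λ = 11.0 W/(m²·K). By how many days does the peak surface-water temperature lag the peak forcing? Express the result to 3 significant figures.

Areal heat capacity C = 1.12×10^8 J m⁻² K⁻¹ (given).
ω = 2π / 3.15×10^7 s = 1.99×10^-7 s⁻¹.
Phase lag φ = arctan(Cω/λ) = arctan(22.3/11.0) = 1.11 rad.
Time lag = φ / ω = 1.11 / 1.99×10^-7 = 5.59×10^6 s = 64.6 days.

64.6 days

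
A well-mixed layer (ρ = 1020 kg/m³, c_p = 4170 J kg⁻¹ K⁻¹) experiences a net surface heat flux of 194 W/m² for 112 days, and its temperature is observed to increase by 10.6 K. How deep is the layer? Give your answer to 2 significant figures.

42 m

Heat input Q = F Δt = 194 × 9.68×10^6 s = 1.88×10^9 J/m².
Required areal heat capacity C = Q / ΔT = 1.77×10^8 J/(m²·K).
Depth D = C / (ρ c_p) = 1.77×10^8 / (1020 × 4170) = 41.6 m.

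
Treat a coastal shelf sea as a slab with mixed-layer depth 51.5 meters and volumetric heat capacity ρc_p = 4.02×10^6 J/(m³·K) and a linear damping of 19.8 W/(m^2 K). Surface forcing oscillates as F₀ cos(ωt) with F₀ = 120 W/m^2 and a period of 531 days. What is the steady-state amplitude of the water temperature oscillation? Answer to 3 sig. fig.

3.47 K

Areal heat capacity C = ρc_p × D = 4.02×10^6 × 51.5 = 2.07×10^8 J/(m^2 K).
Angular frequency ω = 2π / T = 2π / 4.59×10^7 s = 1.37×10^-7 s⁻¹.
√((Cω)² + λ²) = √((28.4)² + 19.8²) = 34.6 W/(m²·K).
Amplitude A = F₀ / √((Cω)²+λ²) = 120 / 34.6 = 3.47 K.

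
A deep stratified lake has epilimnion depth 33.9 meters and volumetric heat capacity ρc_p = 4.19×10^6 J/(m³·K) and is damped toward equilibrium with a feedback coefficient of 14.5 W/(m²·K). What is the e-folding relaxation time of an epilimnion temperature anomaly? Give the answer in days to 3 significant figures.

Areal heat capacity C = ρc_p × D = 4.19×10^6 × 33.9 = 1.42×10^8 J m⁻² K⁻¹.
Relaxation time τ = C / λ = 1.42×10^8 / 14.5 = 9.80×10^6 s.
In days: 9.80×10^6 s / (86400 s/day) = 113 days.

113 days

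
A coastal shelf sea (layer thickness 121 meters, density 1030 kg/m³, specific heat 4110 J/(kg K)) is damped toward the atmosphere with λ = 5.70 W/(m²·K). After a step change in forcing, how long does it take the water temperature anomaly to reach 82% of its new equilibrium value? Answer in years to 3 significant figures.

Areal heat capacity C = ρ c_p D = 1030 × 4110 × 121 = 5.12×10^8 J/(m^2 K).
τ = C / λ = 5.12×10^8 / 5.70 = 8.99×10^7 s.
Fraction reached: 1 − e^(−t/τ) = 0.82 ⇒ t = −τ ln(1 − 0.82) = τ × 1.71.
t = 1.54×10^8 s = 4.88 years.

4.88 years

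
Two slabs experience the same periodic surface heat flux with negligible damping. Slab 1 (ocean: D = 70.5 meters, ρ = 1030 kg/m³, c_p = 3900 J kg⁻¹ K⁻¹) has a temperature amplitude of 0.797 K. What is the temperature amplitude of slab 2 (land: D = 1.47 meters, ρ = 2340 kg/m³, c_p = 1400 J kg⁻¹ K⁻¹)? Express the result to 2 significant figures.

47 K

C_ocean = 2.83×10^8 J/(m²·K); C_land = 4.82×10^6 J/(m²·K).
A ∝ 1/C ⇒ A_land = A_ocean × C_ocean/C_land = 0.797 × 58.8 = 46.9 K.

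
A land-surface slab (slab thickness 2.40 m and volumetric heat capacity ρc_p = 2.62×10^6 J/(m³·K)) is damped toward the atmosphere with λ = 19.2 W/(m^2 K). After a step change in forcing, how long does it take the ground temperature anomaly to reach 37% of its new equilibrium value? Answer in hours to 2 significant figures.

Areal heat capacity C = ρc_p × D = 2.62×10^6 × 2.40 = 6.29×10^6 J m⁻² K⁻¹.
τ = C / λ = 6.29×10^6 / 19.2 = 3.28×10^5 s.
Fraction reached: 1 − e^(−t/τ) = 0.37 ⇒ t = −τ ln(1 − 0.37) = τ × 0.462.
t = 1.51×10^5 s = 42.0 hours.

42 hours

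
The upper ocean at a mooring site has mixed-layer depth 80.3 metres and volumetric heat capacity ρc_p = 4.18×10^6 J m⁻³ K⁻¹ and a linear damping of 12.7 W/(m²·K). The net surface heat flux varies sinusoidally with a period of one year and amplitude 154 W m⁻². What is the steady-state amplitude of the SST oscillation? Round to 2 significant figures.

Areal heat capacity C = ρc_p × D = 4.18×10^6 × 80.3 = 3.36×10^8 J/(m²·K).
Angular frequency ω = 2π / T = 2π / 3.15×10^7 s = 1.99×10^-7 s⁻¹.
√((Cω)² + λ²) = √((66.9)² + 12.7²) = 68.1 W/(m²·K).
Amplitude A = F₀ / √((Cω)²+λ²) = 154 / 68.1 = 2.26 K.

2.3 K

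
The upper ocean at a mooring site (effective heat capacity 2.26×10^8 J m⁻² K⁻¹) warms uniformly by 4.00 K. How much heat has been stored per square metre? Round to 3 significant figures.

Areal heat capacity C = 2.26×10^8 J m⁻² K⁻¹ (given).
ΔQ = C ΔT = 2.26×10^8 × 4.00 = 9.04×10^8 J/m².

9.04×10^8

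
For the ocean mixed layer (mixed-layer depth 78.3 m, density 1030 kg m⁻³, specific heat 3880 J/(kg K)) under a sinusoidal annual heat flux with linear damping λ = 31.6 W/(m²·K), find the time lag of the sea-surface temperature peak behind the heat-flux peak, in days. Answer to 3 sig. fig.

64.0 days

Areal heat capacity C = ρ c_p D = 1030 × 3880 × 78.3 = 3.13×10^8 J m⁻² K⁻¹.
ω = 2π / 3.15×10^7 s = 1.99×10^-7 s⁻¹.
Phase lag φ = arctan(Cω/λ) = arctan(62.3/31.6) = 1.10 rad.
Time lag = φ / ω = 1.10 / 1.99×10^-7 = 5.53×10^6 s = 64.0 days.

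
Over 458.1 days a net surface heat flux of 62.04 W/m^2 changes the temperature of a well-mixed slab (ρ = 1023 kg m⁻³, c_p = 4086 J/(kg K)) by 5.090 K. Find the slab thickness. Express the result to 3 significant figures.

Heat input Q = F Δt = 62.04 × 3.96×10^7 s = 2.46×10^9 J/m².
Required areal heat capacity C = Q / ΔT = 4.82×10^8 J/(m²·K).
Depth D = C / (ρ c_p) = 4.82×10^8 / (1023 × 4086) = 115 m.

115 m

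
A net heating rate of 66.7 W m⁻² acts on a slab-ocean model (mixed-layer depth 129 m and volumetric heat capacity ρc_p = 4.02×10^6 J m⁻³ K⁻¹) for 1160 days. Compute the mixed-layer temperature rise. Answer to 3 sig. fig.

Areal heat capacity C = ρc_p × D = 4.02×10^6 × 129 = 5.19×10^8 J/(m^2 K).
Net heat input Q = F Δt = 66.7 × (1160 days × 86400 s/day) = 6.68×10^9 J/m².
ΔT = Q / C = 6.68×10^9 / 5.19×10^8 = 12.9 K.

12.9 K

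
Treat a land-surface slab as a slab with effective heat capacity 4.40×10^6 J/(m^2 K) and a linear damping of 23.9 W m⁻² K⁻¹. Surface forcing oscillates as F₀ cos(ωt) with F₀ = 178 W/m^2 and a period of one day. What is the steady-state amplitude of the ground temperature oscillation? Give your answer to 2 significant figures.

Areal heat capacity C = 4.40×10^6 J/(m^2 K) (given).
Angular frequency ω = 2π / T = 2π / 86400 s = 7.27×10^-5 s⁻¹.
√((Cω)² + λ²) = √((320)² + 23.9²) = 321 W/(m²·K).
Amplitude A = F₀ / √((Cω)²+λ²) = 178 / 321 = 0.555 K.

0.55 K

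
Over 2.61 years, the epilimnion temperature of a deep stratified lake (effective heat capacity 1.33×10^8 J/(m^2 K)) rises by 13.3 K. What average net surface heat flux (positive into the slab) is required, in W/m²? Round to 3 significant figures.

21.5

Areal heat capacity C = 1.33×10^8 J/(m^2 K) (given).
Required heat per unit area: Q = C ΔT = 1.33×10^8 × 13.3 = 1.77×10^9 J/m².
Flux F = Q / Δt = 1.77×10^9 / 8.24×10^7 s = 21.5 W/m².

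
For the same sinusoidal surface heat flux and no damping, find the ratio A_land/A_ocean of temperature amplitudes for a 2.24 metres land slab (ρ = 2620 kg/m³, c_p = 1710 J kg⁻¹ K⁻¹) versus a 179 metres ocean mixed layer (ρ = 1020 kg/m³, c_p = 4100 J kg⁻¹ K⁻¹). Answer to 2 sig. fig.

C_ocean = 1020 × 4100 × 179 = 7.49×10^8 J/(m²·K).
C_land = 2620 × 1710 × 2.24 = 1.00×10^7 J/(m²·K).
Undamped amplitude ∝ 1/C, so A_land/A_ocean = C_ocean/C_land = 74.6.

75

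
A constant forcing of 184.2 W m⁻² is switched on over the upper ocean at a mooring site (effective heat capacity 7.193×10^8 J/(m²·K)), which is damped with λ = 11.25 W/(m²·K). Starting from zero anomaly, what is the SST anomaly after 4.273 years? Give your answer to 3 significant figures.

14.4 K

Areal heat capacity C = 7.193×10^8 J/(m²·K) (given).
τ = C / λ = 7.19×10^8 / 11.25 = 6.39×10^7 s.
Equilibrium anomaly ΔT_eq = F / λ = 184.2 / 11.25 = 16.4 K.
t = 4.273 years = 1.35×10^8 s, so t/τ = 2.11.
ΔT(t) = ΔT_eq (1 − e^(−t/τ)) = 16.4 × (1 − e^−2.11) = 14.4 K.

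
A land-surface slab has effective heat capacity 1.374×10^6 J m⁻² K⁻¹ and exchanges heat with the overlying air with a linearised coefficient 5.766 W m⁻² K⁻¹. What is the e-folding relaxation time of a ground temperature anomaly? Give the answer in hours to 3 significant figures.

Areal heat capacity C = 1.374×10^6 J m⁻² K⁻¹ (given).
Relaxation time τ = C / λ = 1.37×10^6 / 5.766 = 2.38×10^5 s.
In hours: 2.38×10^5 s / (3600 s/hour) = 66.2 hours.

66.2 hours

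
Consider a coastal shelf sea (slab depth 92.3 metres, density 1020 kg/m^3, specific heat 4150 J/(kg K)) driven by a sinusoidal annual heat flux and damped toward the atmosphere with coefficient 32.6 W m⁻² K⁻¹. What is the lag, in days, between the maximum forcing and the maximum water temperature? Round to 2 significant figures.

68 days

Areal heat capacity C = ρ c_p D = 1020 × 4150 × 92.3 = 3.91×10^8 J/(m²·K).
ω = 2π / 3.15×10^7 s = 1.99×10^-7 s⁻¹.
Phase lag φ = arctan(Cω/λ) = arctan(77.8/32.6) = 1.17 rad.
Time lag = φ / ω = 1.17 / 1.99×10^-7 = 5.89×10^6 s = 68.2 days.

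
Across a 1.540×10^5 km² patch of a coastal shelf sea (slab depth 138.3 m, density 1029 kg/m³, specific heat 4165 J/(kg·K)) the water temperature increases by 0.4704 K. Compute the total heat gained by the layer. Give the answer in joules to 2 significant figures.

4.3×10^19 J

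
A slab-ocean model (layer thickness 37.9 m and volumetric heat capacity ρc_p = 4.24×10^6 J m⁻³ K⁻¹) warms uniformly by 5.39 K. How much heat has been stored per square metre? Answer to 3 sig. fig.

8.66×10^8

Areal heat capacity C = ρc_p × D = 4.24×10^6 × 37.9 = 1.61×10^8 J/(m^2 K).
ΔQ = C ΔT = 1.61×10^8 × 5.39 = 8.66×10^8 J/m².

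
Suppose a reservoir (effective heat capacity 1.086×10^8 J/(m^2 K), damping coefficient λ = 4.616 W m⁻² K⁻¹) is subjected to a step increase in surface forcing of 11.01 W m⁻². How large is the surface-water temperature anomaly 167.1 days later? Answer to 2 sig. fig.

1.1 K

Areal heat capacity C = 1.086×10^8 J/(m^2 K) (given).
τ = C / λ = 1.09×10^8 / 4.616 = 2.35×10^7 s.
Equilibrium anomaly ΔT_eq = F / λ = 11.01 / 4.616 = 2.39 K.
t = 167.1 days = 1.44×10^7 s, so t/τ = 0.614.
ΔT(t) = ΔT_eq (1 − e^(−t/τ)) = 2.39 × (1 − e^−0.614) = 1.09 K.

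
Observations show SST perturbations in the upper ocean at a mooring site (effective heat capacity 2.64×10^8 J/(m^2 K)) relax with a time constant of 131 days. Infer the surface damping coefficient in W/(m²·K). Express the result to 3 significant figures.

23.3

Areal heat capacity C = 2.64×10^8 J/(m^2 K) (given).
τ = 131 days = 1.13×10^7 s.
λ = C / τ = 2.64×10^8 / 1.13×10^7 = 23.3 W/(m²·K).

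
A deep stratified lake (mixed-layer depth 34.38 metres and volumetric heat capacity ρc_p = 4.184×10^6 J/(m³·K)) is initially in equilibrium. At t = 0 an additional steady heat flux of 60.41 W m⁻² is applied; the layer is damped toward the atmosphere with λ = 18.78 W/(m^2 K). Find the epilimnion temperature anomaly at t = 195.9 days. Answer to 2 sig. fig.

2.9 K

Areal heat capacity C = ρc_p × D = 4.184×10^6 × 34.38 = 1.44×10^8 J/(m²·K).
τ = C / λ = 1.44×10^8 / 18.78 = 7.66×10^6 s.
Equilibrium anomaly ΔT_eq = F / λ = 60.41 / 18.78 = 3.22 K.
t = 195.9 days = 1.69×10^7 s, so t/τ = 2.21.
ΔT(t) = ΔT_eq (1 − e^(−t/τ)) = 3.22 × (1 − e^−2.21) = 2.86 K.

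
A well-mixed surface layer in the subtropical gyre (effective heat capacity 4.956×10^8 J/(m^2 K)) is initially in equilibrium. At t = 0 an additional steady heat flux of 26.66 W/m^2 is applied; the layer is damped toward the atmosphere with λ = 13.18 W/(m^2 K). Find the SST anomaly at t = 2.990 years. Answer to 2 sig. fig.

1.9 K

Areal heat capacity C = 4.956×10^8 J/(m^2 K) (given).
τ = C / λ = 4.96×10^8 / 13.18 = 3.76×10^7 s.
Equilibrium anomaly ΔT_eq = F / λ = 26.66 / 13.18 = 2.02 K.
t = 2.990 years = 9.44×10^7 s, so t/τ = 2.51.
ΔT(t) = ΔT_eq (1 − e^(−t/τ)) = 2.02 × (1 − e^−2.51) = 1.86 K.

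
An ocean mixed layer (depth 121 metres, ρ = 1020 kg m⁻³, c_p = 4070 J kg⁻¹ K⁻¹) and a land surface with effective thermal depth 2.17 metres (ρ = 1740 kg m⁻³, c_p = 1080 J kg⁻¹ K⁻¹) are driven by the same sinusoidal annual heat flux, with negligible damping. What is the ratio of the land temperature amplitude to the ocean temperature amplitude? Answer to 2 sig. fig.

120

C_ocean = 1020 × 4070 × 121 = 5.02×10^8 J/(m²·K).
C_land = 1740 × 1080 × 2.17 = 4.08×10^6 J/(m²·K).
Undamped amplitude ∝ 1/C, so A_land/A_ocean = C_ocean/C_land = 123.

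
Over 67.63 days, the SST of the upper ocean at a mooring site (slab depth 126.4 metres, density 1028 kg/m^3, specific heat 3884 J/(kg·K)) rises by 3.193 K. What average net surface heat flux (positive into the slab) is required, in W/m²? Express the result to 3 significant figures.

276

Areal heat capacity C = ρ c_p D = 1028 × 3884 × 126.4 = 5.05×10^8 J m⁻² K⁻¹.
Required heat per unit area: Q = C ΔT = 5.05×10^8 × 3.193 = 1.61×10^9 J/m².
Flux F = Q / Δt = 1.61×10^9 / 5.84×10^6 s = 276 W/m².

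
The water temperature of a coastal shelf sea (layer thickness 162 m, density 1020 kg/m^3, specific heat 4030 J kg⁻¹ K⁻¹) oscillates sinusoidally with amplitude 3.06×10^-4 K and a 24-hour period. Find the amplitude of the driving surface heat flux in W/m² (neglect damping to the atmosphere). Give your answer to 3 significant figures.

14.8

Areal heat capacity C = ρ c_p D = 1020 × 4030 × 162 = 6.66×10^8 J/(m²·K).
ω = 2π / 86400 s = 7.27×10^-5 s⁻¹.
Cω = 6.66×10^8 × 7.27×10^-5 = 48400 W/(m²·K).
F₀ = A × Cω = 3.06×10^-4 × 48400 = 14.8 W/m².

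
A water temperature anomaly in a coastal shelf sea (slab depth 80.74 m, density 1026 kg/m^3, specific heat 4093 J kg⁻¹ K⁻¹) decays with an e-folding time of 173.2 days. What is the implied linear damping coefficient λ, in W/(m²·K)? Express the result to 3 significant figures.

Areal heat capacity C = ρ c_p D = 1026 × 4093 × 80.74 = 3.39×10^8 J m⁻² K⁻¹.
τ = 173.2 days = 1.50×10^7 s.
λ = C / τ = 3.39×10^8 / 1.50×10^7 = 22.7 W/(m²·K).

22.7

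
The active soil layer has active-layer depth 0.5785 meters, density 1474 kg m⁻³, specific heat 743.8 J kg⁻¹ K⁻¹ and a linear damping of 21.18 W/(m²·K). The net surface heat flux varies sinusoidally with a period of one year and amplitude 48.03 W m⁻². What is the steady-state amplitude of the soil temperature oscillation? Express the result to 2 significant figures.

Areal heat capacity C = ρ c_p D = 1474 × 743.8 × 0.5785 = 6.34×10^5 J/(m²·K).
Angular frequency ω = 2π / T = 2π / 3.15×10^7 s = 1.99×10^-7 s⁻¹.
√((Cω)² + λ²) = √((0.126)² + 21.18²) = 21.2 W/(m²·K).
Amplitude A = F₀ / √((Cω)²+λ²) = 48.03 / 21.2 = 2.27 K.

2.3 K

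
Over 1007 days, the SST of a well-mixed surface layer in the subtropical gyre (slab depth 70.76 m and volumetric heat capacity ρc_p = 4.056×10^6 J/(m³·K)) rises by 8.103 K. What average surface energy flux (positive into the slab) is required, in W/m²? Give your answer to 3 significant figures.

Areal heat capacity C = ρc_p × D = 4.056×10^6 × 70.76 = 2.87×10^8 J m⁻² K⁻¹.
Required heat per unit area: Q = C ΔT = 2.87×10^8 × 8.103 = 2.33×10^9 J/m².
Flux F = Q / Δt = 2.33×10^9 / 8.70×10^7 s = 26.7 W/m².

26.7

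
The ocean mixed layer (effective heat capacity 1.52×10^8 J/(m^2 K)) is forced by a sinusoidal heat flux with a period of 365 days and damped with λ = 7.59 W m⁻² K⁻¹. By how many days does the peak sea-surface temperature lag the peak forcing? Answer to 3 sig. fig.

Areal heat capacity C = 1.52×10^8 J/(m^2 K) (given).
ω = 2π / 3.15×10^7 s = 1.99×10^-7 s⁻¹.
Phase lag φ = arctan(Cω/λ) = arctan(30.3/7.59) = 1.33 rad.
Time lag = φ / ω = 1.33 / 1.99×10^-7 = 6.65×10^6 s = 77.0 days.

77.0 days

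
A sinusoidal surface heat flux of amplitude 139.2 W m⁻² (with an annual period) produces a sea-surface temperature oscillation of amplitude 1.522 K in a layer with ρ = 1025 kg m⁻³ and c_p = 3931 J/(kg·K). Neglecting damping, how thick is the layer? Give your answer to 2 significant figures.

ω = 2π / 3.15×10^7 s = 1.99×10^-7 s⁻¹.
Required C = F₀ / (A ω) = 139.2 / (1.522 × 1.99×10^-7) = 4.59×10^8 J/(m²·K).
D = C / (ρ c_p) = 4.59×10^8 / (1025 × 3931) = 114 m.

110 m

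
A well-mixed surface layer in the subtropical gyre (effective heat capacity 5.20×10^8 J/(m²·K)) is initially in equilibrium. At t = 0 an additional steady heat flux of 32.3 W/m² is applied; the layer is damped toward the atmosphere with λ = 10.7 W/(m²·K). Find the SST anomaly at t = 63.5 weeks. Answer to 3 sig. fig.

Areal heat capacity C = 5.20×10^8 J/(m²·K) (given).
τ = C / λ = 5.20×10^8 / 10.7 = 4.86×10^7 s.
Equilibrium anomaly ΔT_eq = F / λ = 32.3 / 10.7 = 3.02 K.
t = 63.5 weeks = 3.84×10^7 s, so t/τ = 0.790.
ΔT(t) = ΔT_eq (1 − e^(−t/τ)) = 3.02 × (1 − e^−0.790) = 1.65 K.

1.65 K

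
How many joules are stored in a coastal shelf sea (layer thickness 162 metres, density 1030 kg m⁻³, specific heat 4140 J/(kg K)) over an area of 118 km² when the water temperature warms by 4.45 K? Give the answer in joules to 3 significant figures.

3.63×10^17 J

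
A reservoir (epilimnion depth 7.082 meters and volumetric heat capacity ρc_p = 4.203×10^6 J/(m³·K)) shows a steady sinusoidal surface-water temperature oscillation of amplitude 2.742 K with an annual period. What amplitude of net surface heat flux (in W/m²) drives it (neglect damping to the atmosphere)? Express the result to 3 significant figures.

Areal heat capacity C = ρc_p × D = 4.203×10^6 × 7.082 = 2.98×10^7 J/(m^2 K).
ω = 2π / 3.15×10^7 s = 1.99×10^-7 s⁻¹.
Cω = 2.98×10^7 × 1.99×10^-7 = 5.93 W/(m²·K).
F₀ = A × Cω = 2.742 × 5.93 = 16.3 W/m².

16.3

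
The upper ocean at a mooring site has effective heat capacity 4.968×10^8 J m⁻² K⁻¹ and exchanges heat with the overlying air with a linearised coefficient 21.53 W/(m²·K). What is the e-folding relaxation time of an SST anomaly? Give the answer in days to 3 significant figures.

267 days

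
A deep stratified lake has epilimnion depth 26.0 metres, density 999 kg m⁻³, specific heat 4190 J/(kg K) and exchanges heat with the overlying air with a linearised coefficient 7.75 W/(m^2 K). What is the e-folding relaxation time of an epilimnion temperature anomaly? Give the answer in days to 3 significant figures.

163 days

Areal heat capacity C = ρ c_p D = 999 × 4190 × 26.0 = 1.09×10^8 J m⁻² K⁻¹.
Relaxation time τ = C / λ = 1.09×10^8 / 7.75 = 1.40×10^7 s.
In days: 1.40×10^7 s / (86400 s/day) = 163 days.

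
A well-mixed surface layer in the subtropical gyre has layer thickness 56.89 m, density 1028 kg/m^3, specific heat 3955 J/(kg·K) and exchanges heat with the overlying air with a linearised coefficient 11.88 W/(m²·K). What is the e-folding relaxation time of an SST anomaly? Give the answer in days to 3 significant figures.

225 days

Areal heat capacity C = ρ c_p D = 1028 × 3955 × 56.89 = 2.31×10^8 J m⁻² K⁻¹.
Relaxation time τ = C / λ = 2.31×10^8 / 11.88 = 1.95×10^7 s.
In days: 1.95×10^7 s / (86400 s/day) = 225 days.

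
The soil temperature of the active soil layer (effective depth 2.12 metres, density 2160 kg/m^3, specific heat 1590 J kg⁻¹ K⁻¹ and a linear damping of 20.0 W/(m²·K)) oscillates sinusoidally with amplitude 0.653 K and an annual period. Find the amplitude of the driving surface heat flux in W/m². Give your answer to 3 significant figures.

13.1

Areal heat capacity C = ρ c_p D = 2160 × 1590 × 2.12 = 7.28×10^6 J/(m²·K).
ω = 2π / 3.15×10^7 s = 1.99×10^-7 s⁻¹.
√((Cω)² + λ²) = √((1.45)² + 20.0²) = 20.1 W/(m²·K).
F₀ = A × √((Cω)²+λ²) = 0.653 × 20.1 = 13.1 W/m².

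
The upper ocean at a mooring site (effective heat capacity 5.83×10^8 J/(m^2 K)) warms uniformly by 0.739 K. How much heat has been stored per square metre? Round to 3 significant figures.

4.31×10^8

Areal heat capacity C = 5.83×10^8 J/(m^2 K) (given).
ΔQ = C ΔT = 5.83×10^8 × 0.739 = 4.31×10^8 J/m².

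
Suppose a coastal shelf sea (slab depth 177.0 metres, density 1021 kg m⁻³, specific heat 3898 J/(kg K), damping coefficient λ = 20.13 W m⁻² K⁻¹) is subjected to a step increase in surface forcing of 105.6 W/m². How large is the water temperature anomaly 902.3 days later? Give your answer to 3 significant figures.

4.68 K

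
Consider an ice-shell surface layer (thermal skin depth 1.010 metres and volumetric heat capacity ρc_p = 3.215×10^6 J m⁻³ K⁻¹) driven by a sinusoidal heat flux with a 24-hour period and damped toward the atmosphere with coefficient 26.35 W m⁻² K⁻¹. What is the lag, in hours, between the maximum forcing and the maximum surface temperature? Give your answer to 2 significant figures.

5.6 hours

Areal heat capacity C = ρc_p × D = 3.215×10^6 × 1.010 = 3.25×10^6 J/(m²·K).
ω = 2π / 86400 s = 7.27×10^-5 s⁻¹.
Phase lag φ = arctan(Cω/λ) = arctan(236/26.35) = 1.46 rad.
Time lag = φ / ω = 1.46 / 7.27×10^-5 = 20100 s = 5.58 hours.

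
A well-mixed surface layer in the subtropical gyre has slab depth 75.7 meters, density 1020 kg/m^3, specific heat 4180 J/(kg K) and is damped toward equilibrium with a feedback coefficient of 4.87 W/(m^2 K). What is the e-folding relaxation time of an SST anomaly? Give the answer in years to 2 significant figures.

2.1 years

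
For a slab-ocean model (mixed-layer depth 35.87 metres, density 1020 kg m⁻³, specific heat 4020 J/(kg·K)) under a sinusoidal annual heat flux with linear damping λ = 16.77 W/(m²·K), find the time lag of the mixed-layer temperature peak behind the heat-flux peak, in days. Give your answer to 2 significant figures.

61 days

Areal heat capacity C = ρ c_p D = 1020 × 4020 × 35.87 = 1.47×10^8 J/(m²·K).
ω = 2π / 3.15×10^7 s = 1.99×10^-7 s⁻¹.
Phase lag φ = arctan(Cω/λ) = arctan(29.3/16.77) = 1.05 rad.
Time lag = φ / ω = 1.05 / 1.99×10^-7 = 5.28×10^6 s = 61.1 days.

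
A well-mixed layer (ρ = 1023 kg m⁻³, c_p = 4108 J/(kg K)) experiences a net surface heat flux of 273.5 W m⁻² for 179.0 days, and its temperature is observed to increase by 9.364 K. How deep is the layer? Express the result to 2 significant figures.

Heat input Q = F Δt = 273.5 × 1.55×10^7 s = 4.23×10^9 J/m².
Required areal heat capacity C = Q / ΔT = 4.52×10^8 J/(m²·K).
Depth D = C / (ρ c_p) = 4.52×10^8 / (1023 × 4108) = 107 m.

110 m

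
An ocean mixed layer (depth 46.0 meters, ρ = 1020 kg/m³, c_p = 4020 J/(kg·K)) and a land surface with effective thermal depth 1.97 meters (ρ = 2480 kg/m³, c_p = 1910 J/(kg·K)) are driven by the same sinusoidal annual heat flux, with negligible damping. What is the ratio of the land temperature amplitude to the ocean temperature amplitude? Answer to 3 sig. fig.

20.2

C_ocean = 1020 × 4020 × 46.0 = 1.89×10^8 J/(m²·K).
C_land = 2480 × 1910 × 1.97 = 9.33×10^6 J/(m²·K).
Undamped amplitude ∝ 1/C, so A_land/A_ocean = C_ocean/C_land = 20.2.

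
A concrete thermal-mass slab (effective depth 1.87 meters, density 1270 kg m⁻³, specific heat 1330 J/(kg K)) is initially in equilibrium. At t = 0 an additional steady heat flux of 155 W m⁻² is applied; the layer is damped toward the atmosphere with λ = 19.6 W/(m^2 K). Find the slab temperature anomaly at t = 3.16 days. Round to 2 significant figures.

Areal heat capacity C = ρ c_p D = 1270 × 1330 × 1.87 = 3.16×10^6 J/(m²·K).
τ = C / λ = 3.16×10^6 / 19.6 = 1.61×10^5 s.
Equilibrium anomaly ΔT_eq = F / λ = 155 / 19.6 = 7.91 K.
t = 3.16 days = 2.73×10^5 s, so t/τ = 1.69.
ΔT(t) = ΔT_eq (1 − e^(−t/τ)) = 7.91 × (1 − e^−1.69) = 6.46 K.

6.5 K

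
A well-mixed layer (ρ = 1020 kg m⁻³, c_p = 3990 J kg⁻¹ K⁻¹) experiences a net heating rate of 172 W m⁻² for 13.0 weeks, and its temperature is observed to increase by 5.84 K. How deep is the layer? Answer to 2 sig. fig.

57 m

Heat input Q = F Δt = 172 × 7.86×10^6 s = 1.35×10^9 J/m².
Required areal heat capacity C = Q / ΔT = 2.32×10^8 J/(m²·K).
Depth D = C / (ρ c_p) = 2.32×10^8 / (1020 × 3990) = 56.9 m.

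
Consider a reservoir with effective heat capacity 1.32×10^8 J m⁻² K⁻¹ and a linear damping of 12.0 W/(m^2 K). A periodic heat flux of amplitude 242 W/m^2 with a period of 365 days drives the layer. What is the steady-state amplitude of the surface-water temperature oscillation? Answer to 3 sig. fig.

8.37 K

Areal heat capacity C = 1.32×10^8 J m⁻² K⁻¹ (given).
Angular frequency ω = 2π / T = 2π / 3.15×10^7 s = 1.99×10^-7 s⁻¹.
√((Cω)² + λ²) = √((26.3)² + 12.0²) = 28.9 W/(m²·K).
Amplitude A = F₀ / √((Cω)²+λ²) = 242 / 28.9 = 8.37 K.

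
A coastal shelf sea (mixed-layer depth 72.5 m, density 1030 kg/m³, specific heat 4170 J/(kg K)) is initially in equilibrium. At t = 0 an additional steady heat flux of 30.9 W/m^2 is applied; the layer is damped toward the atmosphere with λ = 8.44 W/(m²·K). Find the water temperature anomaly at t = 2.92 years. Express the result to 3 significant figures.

3.36 K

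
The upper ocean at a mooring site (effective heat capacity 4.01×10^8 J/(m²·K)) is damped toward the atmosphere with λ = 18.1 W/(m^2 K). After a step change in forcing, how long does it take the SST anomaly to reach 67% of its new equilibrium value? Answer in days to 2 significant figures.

280 days

Areal heat capacity C = 4.01×10^8 J/(m²·K) (given).
τ = C / λ = 4.01×10^8 / 18.1 = 2.22×10^7 s.
Fraction reached: 1 − e^(−t/τ) = 0.67 ⇒ t = −τ ln(1 − 0.67) = τ × 1.11.
t = 2.46×10^7 s = 284 days.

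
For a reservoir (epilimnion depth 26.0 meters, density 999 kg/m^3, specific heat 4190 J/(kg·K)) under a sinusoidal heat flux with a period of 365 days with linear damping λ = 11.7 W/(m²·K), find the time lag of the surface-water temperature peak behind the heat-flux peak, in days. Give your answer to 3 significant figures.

62.5 days

Areal heat capacity C = ρ c_p D = 999 × 4190 × 26.0 = 1.09×10^8 J/(m²·K).
ω = 2π / 3.15×10^7 s = 1.99×10^-7 s⁻¹.
Phase lag φ = arctan(Cω/λ) = arctan(21.7/11.7) = 1.08 rad.
Time lag = φ / ω = 1.08 / 1.99×10^-7 = 5.40×10^6 s = 62.5 days.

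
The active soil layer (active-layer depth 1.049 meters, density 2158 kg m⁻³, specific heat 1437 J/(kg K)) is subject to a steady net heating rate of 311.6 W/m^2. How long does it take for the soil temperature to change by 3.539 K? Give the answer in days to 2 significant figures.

0.43 days

Areal heat capacity C = ρ c_p D = 2158 × 1437 × 1.049 = 3.25×10^6 J/(m²·K).
Time required: Δt = C ΔT / F = 3.25×10^6 × 3.539 / 311.6 = 36900 s.
In days: 36900 s / (86400 s/day) = 0.428 days.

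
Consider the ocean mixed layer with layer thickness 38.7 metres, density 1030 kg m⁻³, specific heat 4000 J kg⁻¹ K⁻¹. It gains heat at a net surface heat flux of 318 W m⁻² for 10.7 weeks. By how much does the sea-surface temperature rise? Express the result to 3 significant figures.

12.9 K

Areal heat capacity C = ρ c_p D = 1030 × 4000 × 38.7 = 1.59×10^8 J/(m²·K).
Net heat input Q = F Δt = 318 × (10.7 weeks × 6.048×10^5 s/week) = 2.06×10^9 J/m².
ΔT = Q / C = 2.06×10^9 / 1.59×10^8 = 12.9 K.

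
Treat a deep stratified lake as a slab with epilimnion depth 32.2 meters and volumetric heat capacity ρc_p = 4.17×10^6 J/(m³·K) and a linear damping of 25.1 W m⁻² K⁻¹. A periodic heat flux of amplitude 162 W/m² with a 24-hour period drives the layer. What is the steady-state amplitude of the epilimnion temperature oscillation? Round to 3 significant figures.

0.0166 K

Areal heat capacity C = ρc_p × D = 4.17×10^6 × 32.2 = 1.34×10^8 J m⁻² K⁻¹.
Angular frequency ω = 2π / T = 2π / 86400 s = 7.27×10^-5 s⁻¹.
√((Cω)² + λ²) = √((9760)² + 25.1²) = 9760 W/(m²·K).
Amplitude A = F₀ / √((Cω)²+λ²) = 162 / 9760 = 0.0166 K.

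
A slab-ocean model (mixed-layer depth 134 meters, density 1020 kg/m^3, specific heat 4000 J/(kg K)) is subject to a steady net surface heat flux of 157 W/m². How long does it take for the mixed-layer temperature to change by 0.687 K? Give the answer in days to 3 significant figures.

Areal heat capacity C = ρ c_p D = 1020 × 4000 × 134 = 5.47×10^8 J m⁻² K⁻¹.
Time required: Δt = C ΔT / F = 5.47×10^8 × 0.687 / 157 = 2.39×10^6 s.
In days: 2.39×10^6 s / (86400 s/day) = 27.7 days.

27.7 days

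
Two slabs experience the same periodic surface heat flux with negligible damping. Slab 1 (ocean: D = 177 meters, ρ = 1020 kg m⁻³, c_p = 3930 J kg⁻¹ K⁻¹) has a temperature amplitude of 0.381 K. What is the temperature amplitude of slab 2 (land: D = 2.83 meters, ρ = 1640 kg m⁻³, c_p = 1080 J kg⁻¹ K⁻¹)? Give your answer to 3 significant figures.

C_ocean = 7.10×10^8 J/(m²·K); C_land = 5.01×10^6 J/(m²·K).
A ∝ 1/C ⇒ A_land = A_ocean × C_ocean/C_land = 0.381 × 142 = 53.9 K.

53.9 K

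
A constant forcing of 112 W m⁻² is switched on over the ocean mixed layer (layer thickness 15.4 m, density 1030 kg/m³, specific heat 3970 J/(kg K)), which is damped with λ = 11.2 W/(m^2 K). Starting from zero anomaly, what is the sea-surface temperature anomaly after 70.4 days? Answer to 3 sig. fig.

6.61 K

Areal heat capacity C = ρ c_p D = 1030 × 3970 × 15.4 = 6.30×10^7 J/(m²·K).
τ = C / λ = 6.30×10^7 / 11.2 = 5.62×10^6 s.
Equilibrium anomaly ΔT_eq = F / λ = 112 / 11.2 = 10.0 K.
t = 70.4 days = 6.08×10^6 s, so t/τ = 1.08.
ΔT(t) = ΔT_eq (1 − e^(−t/τ)) = 10.0 × (1 − e^−1.08) = 6.61 K.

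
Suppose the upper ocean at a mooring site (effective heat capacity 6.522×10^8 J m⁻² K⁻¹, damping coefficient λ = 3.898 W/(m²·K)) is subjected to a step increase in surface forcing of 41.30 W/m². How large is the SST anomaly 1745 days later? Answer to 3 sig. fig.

Areal heat capacity C = 6.522×10^8 J m⁻² K⁻¹ (given).
τ = C / λ = 6.52×10^8 / 3.898 = 1.67×10^8 s.
Equilibrium anomaly ΔT_eq = F / λ = 41.30 / 3.898 = 10.6 K.
t = 1745 days = 1.51×10^8 s, so t/τ = 0.901.
ΔT(t) = ΔT_eq (1 − e^(−t/τ)) = 10.6 × (1 − e^−0.901) = 6.29 K.

6.29 K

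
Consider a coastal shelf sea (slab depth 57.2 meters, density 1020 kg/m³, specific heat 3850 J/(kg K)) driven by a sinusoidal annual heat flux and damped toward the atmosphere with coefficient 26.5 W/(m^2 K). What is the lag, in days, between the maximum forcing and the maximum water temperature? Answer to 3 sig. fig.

60.2 days

Areal heat capacity C = ρ c_p D = 1020 × 3850 × 57.2 = 2.25×10^8 J/(m^2 K).
ω = 2π / 3.15×10^7 s = 1.99×10^-7 s⁻¹.
Phase lag φ = arctan(Cω/λ) = arctan(44.8/26.5) = 1.04 rad.
Time lag = φ / ω = 1.04 / 1.99×10^-7 = 5.20×10^6 s = 60.2 days.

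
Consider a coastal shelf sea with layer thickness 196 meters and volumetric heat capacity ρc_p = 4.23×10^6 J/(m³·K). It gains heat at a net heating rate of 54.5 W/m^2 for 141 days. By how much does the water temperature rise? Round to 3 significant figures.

0.801 K

Areal heat capacity C = ρc_p × D = 4.23×10^6 × 196 = 8.29×10^8 J/(m²·K).
Net heat input Q = F Δt = 54.5 × (141 days × 86400 s/day) = 6.64×10^8 J/m².
ΔT = Q / C = 6.64×10^8 / 8.29×10^8 = 0.801 K.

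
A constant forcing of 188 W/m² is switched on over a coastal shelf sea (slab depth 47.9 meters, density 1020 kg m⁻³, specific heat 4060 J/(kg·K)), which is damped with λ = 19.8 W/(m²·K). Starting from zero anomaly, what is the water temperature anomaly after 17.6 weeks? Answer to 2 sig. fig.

6.2 K

Areal heat capacity C = ρ c_p D = 1020 × 4060 × 47.9 = 1.98×10^8 J/(m²·K).
τ = C / λ = 1.98×10^8 / 19.8 = 1.00×10^7 s.
Equilibrium anomaly ΔT_eq = F / λ = 188 / 19.8 = 9.49 K.
t = 17.6 weeks = 1.06×10^7 s, so t/τ = 1.06.
ΔT(t) = ΔT_eq (1 − e^(−t/τ)) = 9.49 × (1 − e^−1.06) = 6.21 K.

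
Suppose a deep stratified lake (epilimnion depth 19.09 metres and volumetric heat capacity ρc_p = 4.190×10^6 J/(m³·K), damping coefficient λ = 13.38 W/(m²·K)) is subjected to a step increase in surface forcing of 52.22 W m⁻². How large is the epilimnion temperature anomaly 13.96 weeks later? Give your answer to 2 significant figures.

3.0 K

Areal heat capacity C = ρc_p × D = 4.190×10^6 × 19.09 = 8.00×10^7 J/(m^2 K).
τ = C / λ = 8.00×10^7 / 13.38 = 5.98×10^6 s.
Equilibrium anomaly ΔT_eq = F / λ = 52.22 / 13.38 = 3.90 K.
t = 13.96 weeks = 8.44×10^6 s, so t/τ = 1.41.
ΔT(t) = ΔT_eq (1 − e^(−t/τ)) = 3.90 × (1 − e^−1.41) = 2.95 K.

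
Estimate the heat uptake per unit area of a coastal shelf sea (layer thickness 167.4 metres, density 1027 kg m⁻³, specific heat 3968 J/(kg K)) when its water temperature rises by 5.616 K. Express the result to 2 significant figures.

3.8×10^9

Areal heat capacity C = ρ c_p D = 1027 × 3968 × 167.4 = 6.82×10^8 J/(m²·K).
ΔQ = C ΔT = 6.82×10^8 × 5.616 = 3.83×10^9 J/m².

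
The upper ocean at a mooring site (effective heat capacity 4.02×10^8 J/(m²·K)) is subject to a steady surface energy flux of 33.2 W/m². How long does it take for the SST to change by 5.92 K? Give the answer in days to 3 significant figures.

Areal heat capacity C = 4.02×10^8 J/(m²·K) (given).
Time required: Δt = C ΔT / F = 4.02×10^8 × 5.92 / 33.2 = 7.17×10^7 s.
In days: 7.17×10^7 s / (86400 s/day) = 830 days.

830 days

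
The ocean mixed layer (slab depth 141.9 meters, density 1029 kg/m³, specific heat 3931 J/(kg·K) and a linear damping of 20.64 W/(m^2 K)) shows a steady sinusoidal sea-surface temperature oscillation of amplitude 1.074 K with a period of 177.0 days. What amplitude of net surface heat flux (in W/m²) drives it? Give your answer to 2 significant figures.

250

Areal heat capacity C = ρ c_p D = 1029 × 3931 × 141.9 = 5.74×10^8 J/(m²·K).
ω = 2π / 1.53×10^7 s = 4.11×10^-7 s⁻¹.
√((Cω)² + λ²) = √((236)² + 20.64²) = 237 W/(m²·K).
F₀ = A × √((Cω)²+λ²) = 1.074 × 237 = 254 W/m².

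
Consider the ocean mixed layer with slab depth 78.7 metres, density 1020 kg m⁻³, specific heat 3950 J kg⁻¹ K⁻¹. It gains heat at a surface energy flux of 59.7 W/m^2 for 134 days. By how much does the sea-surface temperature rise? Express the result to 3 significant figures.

2.18 K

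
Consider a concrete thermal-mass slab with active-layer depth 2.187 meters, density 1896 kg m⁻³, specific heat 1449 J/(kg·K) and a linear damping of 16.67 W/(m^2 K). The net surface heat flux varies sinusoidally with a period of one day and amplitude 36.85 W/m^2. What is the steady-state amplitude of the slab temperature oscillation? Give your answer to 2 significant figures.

0.084 K

Areal heat capacity C = ρ c_p D = 1896 × 1449 × 2.187 = 6.01×10^6 J/(m²·K).
Angular frequency ω = 2π / T = 2π / 86400 s = 7.27×10^-5 s⁻¹.
√((Cω)² + λ²) = √((437)² + 16.67²) = 437 W/(m²·K).
Amplitude A = F₀ / √((Cω)²+λ²) = 36.85 / 437 = 0.0843 K.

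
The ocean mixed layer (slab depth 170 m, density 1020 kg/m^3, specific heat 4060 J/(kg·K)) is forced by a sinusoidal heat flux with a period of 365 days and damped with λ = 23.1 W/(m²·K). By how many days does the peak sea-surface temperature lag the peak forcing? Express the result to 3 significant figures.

81.8 days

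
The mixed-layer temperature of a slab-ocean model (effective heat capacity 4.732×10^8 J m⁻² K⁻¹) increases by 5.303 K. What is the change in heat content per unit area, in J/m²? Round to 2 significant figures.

Areal heat capacity C = 4.732×10^8 J m⁻² K⁻¹ (given).
ΔQ = C ΔT = 4.73×10^8 × 5.303 = 2.51×10^9 J/m².

2.5×10^9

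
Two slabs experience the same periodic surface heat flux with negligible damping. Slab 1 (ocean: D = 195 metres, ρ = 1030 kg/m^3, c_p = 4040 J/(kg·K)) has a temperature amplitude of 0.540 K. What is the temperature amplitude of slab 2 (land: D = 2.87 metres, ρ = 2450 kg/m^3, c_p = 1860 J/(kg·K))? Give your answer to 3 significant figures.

33.5 K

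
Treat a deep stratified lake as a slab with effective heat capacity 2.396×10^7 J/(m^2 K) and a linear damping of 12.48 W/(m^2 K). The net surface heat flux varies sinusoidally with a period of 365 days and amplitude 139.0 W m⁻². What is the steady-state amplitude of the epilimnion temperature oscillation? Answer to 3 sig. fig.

10.4 K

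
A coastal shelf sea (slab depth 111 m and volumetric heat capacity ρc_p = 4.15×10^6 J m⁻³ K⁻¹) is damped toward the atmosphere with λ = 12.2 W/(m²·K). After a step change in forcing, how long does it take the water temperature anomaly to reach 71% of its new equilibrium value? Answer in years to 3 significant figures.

1.48 years

Areal heat capacity C = ρc_p × D = 4.15×10^6 × 111 = 4.61×10^8 J/(m²·K).
τ = C / λ = 4.61×10^8 / 12.2 = 3.78×10^7 s.
Fraction reached: 1 − e^(−t/τ) = 0.71 ⇒ t = −τ ln(1 − 0.71) = τ × 1.24.
t = 4.67×10^7 s = 1.48 years.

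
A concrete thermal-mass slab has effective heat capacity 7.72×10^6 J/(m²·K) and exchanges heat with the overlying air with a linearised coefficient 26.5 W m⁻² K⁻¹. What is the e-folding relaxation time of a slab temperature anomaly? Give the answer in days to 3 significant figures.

Areal heat capacity C = 7.72×10^6 J/(m²·K) (given).
Relaxation time τ = C / λ = 7.72×10^6 / 26.5 = 2.91×10^5 s.
In days: 2.91×10^5 s / (86400 s/day) = 3.37 days.

3.37 days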